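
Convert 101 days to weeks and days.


14 weeks 3 days

Weeks: 101 ÷ 7 = 14 remainder 3


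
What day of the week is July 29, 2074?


Zeller's congruence:
q=29, m=7, k=74, j=20
h = (29 + ⌊13×8/5⌋ + 74 + ⌊74/4⌋ + ⌊20/4⌋ - 2×20) mod 7
= (29 + 20 + 74 + 18 + 5 - 40) mod 7
= 106 mod 7 = 1
h=1 → Sunday

Sunday


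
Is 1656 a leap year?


Rules: divisible by 4 AND (not by 100 OR by 400)
1656 ÷ 4 = 414 exactly → divisible by 4
1656 ÷ 100 = 16 remainder 56 → not divisible by 100
Divisible by 4 but not by 100 → leap year

Yes


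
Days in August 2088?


Month: August (month 8)
August has 31 days

31 days


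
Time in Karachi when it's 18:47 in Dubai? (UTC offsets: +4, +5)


Time difference = UTC+5 - UTC+4 = +1 hours
New hour = (18 + 1) mod 24
= 19 mod 24 = 19
Minutes unchanged → 19:47

19:47


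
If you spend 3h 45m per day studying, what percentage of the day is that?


Time: 225 minutes
Day: 1440 minutes
Percentage = (225/1440) × 100 ≈ 15.6%

15.6%


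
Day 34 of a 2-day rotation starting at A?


Shifts: A, B
Start: A (index 0)
Day 34: (0 + 34 - 1) mod 2
= 33 mod 2
= 1
Index 1 → shift B

Shift B


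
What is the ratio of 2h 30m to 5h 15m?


10:21 (0.48)

Duration 1: 150 minutes
Duration 2: 315 minutes
Ratio = 150:315
GCD = 15
Simplified = 10:21
As a decimal: 10/21 ≈ 0.48


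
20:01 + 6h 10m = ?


Start: 1201 minutes from midnight
Add: 370 minutes
Total: 1571 minutes
Hours: 1571 ÷ 60 = 26 remainder 11
26 ≥ 24 → 26 - 24 = 2 (next day)

02:11 (next day)


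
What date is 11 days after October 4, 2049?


October 15, 2049

Start: October 4, 2049
Add 11 days
October 4 + 11 = October 15, 2049


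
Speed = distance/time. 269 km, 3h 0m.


Distance: 269 km
Time: 3 hours
Speed = 269 / 3 ≈ 89.7 km/h

89.7 km/h


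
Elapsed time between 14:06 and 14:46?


0h 40m

End time in minutes: 14×60 + 46 = 886
Start time in minutes: 14×60 + 6 = 846
Difference = 886 - 846 = 40 minutes
= 0 hours 40 minutes


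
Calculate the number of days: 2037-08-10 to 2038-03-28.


230 days

From August 10, 2037 to March 28, 2038
Rest of August 2037: 31 - 10 = 21
Full months: September 30, October 31, November 30, December 31, January 31, February 2038 28
Days into March 2038: 28
Total = 21 + 30 + 31 + 30 + 31 + 31 + 28 + 28 = 230 days


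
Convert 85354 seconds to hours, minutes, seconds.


Hours: 85354 ÷ 3600 = 23 remainder 2554
Minutes: 2554 ÷ 60 = 42 remainder 34
Seconds: 34

23h 42m 34s


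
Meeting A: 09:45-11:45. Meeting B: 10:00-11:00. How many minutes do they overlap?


60 minutes

Meeting A: 585-705 (in minutes from midnight)
Meeting B: 600-660
Overlap start = max(585, 600) = 600
Overlap end = min(705, 660) = 660
Overlap = max(0, 660 - 600) = 60 min


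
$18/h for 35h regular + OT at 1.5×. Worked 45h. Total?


$900.00

Regular: 35h × $18 = $630.00
Overtime: 45 - 35 = 10h
OT pay: 10h × $18 × 1.5 = $270.00
Total = $630.00 + $270.00 = $900.00


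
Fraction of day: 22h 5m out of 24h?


Total minutes: 22×60 + 5 = 1325
Day = 24×60 = 1440 minutes
Fraction = 1325/1440 ≈ 0.9201
As a percentage: 1325/1440 × 100 ≈ 92.01%

0.9201 (92.01%)


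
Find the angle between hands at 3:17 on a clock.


3.5°

Hour hand = 3×30 + 17×0.5 = 98.5°
Minute hand = 17×6 = 102°
Difference = |98.5 - 102| = 3.5°


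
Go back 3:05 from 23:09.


Start: 1389 minutes from midnight
Subtract: 185 minutes
Remaining: 1389 - 185 = 1204
Hours: 20, Minutes: 4

20:04


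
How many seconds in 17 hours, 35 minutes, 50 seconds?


Hours: 17 × 3600 = 61200
Minutes: 35 × 60 = 2100
Seconds: 50
Total = 61200 + 2100 + 50 = 63350

63350 seconds


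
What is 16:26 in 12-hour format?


4:26 PM

Hour: 16
16 - 12 = 4 → PM


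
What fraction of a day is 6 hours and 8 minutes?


0.2556 (25.56%)

Total minutes: 6×60 + 8 = 368
Day = 24×60 = 1440 minutes
Fraction = 368/1440 ≈ 0.2556
As a percentage: 368/1440 × 100 ≈ 25.56%


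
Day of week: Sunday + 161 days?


Start: Sunday (index 6)
(6 + 161) mod 7
= 167 mod 7
= 6
Index 6 → Sunday

Sunday


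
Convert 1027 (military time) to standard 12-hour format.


10:27 AM

Hour: 10
10 < 12 → AM


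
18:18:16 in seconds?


Hours: 18 × 3600 = 64800
Minutes: 18 × 60 = 1080
Seconds: 16
Total = 64800 + 1080 + 16 = 65896

65896 seconds


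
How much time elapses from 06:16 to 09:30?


End time in minutes: 9×60 + 30 = 570
Start time in minutes: 6×60 + 16 = 376
Difference = 570 - 376 = 194 minutes
= 3 hours 14 minutes

3h 14m


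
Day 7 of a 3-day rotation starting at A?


Shift A

Shifts: A, B, C
Start: A (index 0)
Day 7: (0 + 7 - 1) mod 3
= 6 mod 3
= 0
Index 0 → shift A


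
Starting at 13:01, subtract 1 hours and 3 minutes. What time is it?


Start: 781 minutes from midnight
Subtract: 63 minutes
Remaining: 781 - 63 = 718
Hours: 11, Minutes: 58

11:58


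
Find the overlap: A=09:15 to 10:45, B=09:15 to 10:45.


90 minutes

Meeting A: 555-645 (in minutes from midnight)
Meeting B: 555-645
Overlap start = max(555, 555) = 555
Overlap end = min(645, 645) = 645
Overlap = max(0, 645 - 555) = 90 min


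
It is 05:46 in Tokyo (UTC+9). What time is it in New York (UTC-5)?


15:46 (previous day)

Time difference = UTC-5 - UTC+9 = -14 hours
New hour = (5 -14) mod 24
= -9 mod 24 = 15
Minutes unchanged → 15:46; -9 < 0 → previous day


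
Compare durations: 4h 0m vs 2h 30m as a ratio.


Duration 1: 240 minutes
Duration 2: 150 minutes
Ratio = 240:150
GCD = 30
Simplified = 8:5
As a decimal: 8/5 = 1.60

8:5 (1.60)


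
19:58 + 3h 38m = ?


Start: 1198 minutes from midnight
Add: 218 minutes
Total: 1416 minutes
Hours: 1416 ÷ 60 = 23 remainder 36

23:36


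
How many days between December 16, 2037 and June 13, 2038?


179 days

From December 16, 2037 to June 13, 2038
Rest of December 2037: 31 - 16 = 15
Full months: January 31, February 2038 28, March 31, April 30, May 31
Days into June 2038: 13
Total = 15 + 31 + 28 + 31 + 30 + 31 + 13 = 179 days


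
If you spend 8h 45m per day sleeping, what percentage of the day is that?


36.5%

Time: 525 minutes
Day: 1440 minutes
Percentage = (525/1440) × 100 ≈ 36.5%


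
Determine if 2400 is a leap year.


Rules: divisible by 4 AND (not by 100 OR by 400)
2400 ÷ 4 = 600 exactly → divisible by 4
2400 ÷ 100 = 24 exactly → divisible by 100
2400 ÷ 400 = 6 exactly → divisible by 400
Divisible by 400 → leap year

Yes


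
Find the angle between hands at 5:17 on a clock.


56.5°

Hour hand = 5×30 + 17×0.5 = 158.5°
Minute hand = 17×6 = 102°
Difference = |158.5 - 102| = 56.5°


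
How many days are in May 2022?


31 days

Month: May (month 5)
May has 31 days


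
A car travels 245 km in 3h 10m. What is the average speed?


Distance: 245 km
Time: 3h 10m = 190 min = 190/60 = 19/6 hours
Speed = 245 ÷ (19/6) = 245 × 6 / 19 = 1470/19 ≈ 77.4 km/h

77.4 km/h


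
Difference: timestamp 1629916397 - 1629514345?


Difference = 1629916397 - 1629514345 = 402052 seconds
In hours: 402052 / 3600 ≈ 111.7
In days: 402052 / 86400 ≈ 4.65

402052 seconds (111.7 hours / 4.65 days)


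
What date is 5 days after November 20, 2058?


Start: November 20, 2058
Add 5 days
November 20 + 5 = November 25, 2058

November 25, 2058


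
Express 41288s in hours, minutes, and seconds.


11h 28m 8s

Hours: 41288 ÷ 3600 = 11 remainder 1688
Minutes: 1688 ÷ 60 = 28 remainder 8
Seconds: 8


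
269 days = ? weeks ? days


38 weeks 3 days

Weeks: 269 ÷ 7 = 38 remainder 3


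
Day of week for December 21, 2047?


Saturday

Zeller's congruence:
q=21, m=12, k=47, j=20
h = (21 + ⌊13×13/5⌋ + 47 + ⌊47/4⌋ + ⌊20/4⌋ - 2×20) mod 7
= (21 + 33 + 47 + 11 + 5 - 40) mod 7
= 77 mod 7 = 0
h=0 → Saturday


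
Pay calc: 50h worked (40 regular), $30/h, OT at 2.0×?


$1800.00

Regular: 40h × $30 = $1200.00
Overtime: 50 - 40 = 10h
OT pay: 10h × $30 × 2.0 = $600.00
Total = $1200.00 + $600.00 = $1800.00


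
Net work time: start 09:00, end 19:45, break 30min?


Total time = (19×60+45) - (9×60+0)
= 1185 - 540 = 645 min
Minus break: 645 - 30 = 615 min
= 10h 15m

10h 15m (615 minutes)


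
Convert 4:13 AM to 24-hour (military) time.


04:13

Input: 4:13 AM
AM hour stays: 4


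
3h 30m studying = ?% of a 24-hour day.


Time: 210 minutes
Day: 1440 minutes
Percentage = (210/1440) × 100 ≈ 14.6%

14.6%


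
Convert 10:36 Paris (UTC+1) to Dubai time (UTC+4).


13:36

Time difference = UTC+4 - UTC+1 = +3 hours
New hour = (10 + 3) mod 24
= 13 mod 24 = 13
Minutes unchanged → 13:36


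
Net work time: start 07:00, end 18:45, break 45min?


11h 0m (660 minutes)

Total time = (18×60+45) - (7×60+0)
= 1125 - 420 = 705 min
Minus break: 705 - 45 = 660 min
= 11h 0m


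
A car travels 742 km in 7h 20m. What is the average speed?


101.2 km/h

Distance: 742 km
Time: 7h 20m = 440 min = 440/60 = 22/3 hours
Speed = 742 ÷ (22/3) = 742 × 3 / 22 = 2226/22 ≈ 101.2 km/h


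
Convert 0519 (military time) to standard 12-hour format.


Hour: 5
5 < 12 → AM

5:19 AM


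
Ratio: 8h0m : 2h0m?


Duration 1: 480 minutes
Duration 2: 120 minutes
Ratio = 480:120
GCD = 120
Simplified = 4:1
As a decimal: 4/1 = 4.00

4:1 (4.00)


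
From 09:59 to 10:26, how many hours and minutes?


End time in minutes: 10×60 + 26 = 626
Start time in minutes: 9×60 + 59 = 599
Difference = 626 - 599 = 27 minutes
= 0 hours 27 minutes

0h 27m


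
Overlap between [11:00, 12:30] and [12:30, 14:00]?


0 minutes

Meeting A: 660-750 (in minutes from midnight)
Meeting B: 750-840
Overlap start = max(660, 750) = 750
Overlap end = min(750, 840) = 750
Overlap = max(0, 750 - 750) = 0 min


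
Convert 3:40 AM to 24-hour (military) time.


Input: 3:40 AM
AM hour stays: 3

03:40


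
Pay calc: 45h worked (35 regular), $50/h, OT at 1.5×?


$2500.00

Regular: 35h × $50 = $1750.00
Overtime: 45 - 35 = 10h
OT pay: 10h × $50 × 1.5 = $750.00
Total = $1750.00 + $750.00 = $2500.00


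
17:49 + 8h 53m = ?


Start: 1069 minutes from midnight
Add: 533 minutes
Total: 1602 minutes
Hours: 1602 ÷ 60 = 26 remainder 42
26 ≥ 24 → 26 - 24 = 2 (next day)

02:42 (next day)


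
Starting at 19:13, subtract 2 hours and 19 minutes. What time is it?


Start: 1153 minutes from midnight
Subtract: 139 minutes
Remaining: 1153 - 139 = 1014
Hours: 16, Minutes: 54

16:54


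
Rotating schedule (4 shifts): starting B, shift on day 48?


Shifts: A, B, C, D
Start: B (index 1)
Day 48: (1 + 48 - 1) mod 4
= 48 mod 4
= 0
Index 0 → shift A

Shift A


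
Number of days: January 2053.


Month: January (month 1)
January has 31 days

31 days


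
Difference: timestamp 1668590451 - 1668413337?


Difference = 1668590451 - 1668413337 = 177114 seconds
In hours: 177114 / 3600 ≈ 49.2
In days: 177114 / 86400 ≈ 2.05

177114 seconds (49.2 hours / 2.05 days)


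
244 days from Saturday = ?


Friday

Start: Saturday (index 5)
(5 + 244) mod 7
= 249 mod 7
= 4
Index 4 → Friday


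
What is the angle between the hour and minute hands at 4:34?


67.0°

Hour hand = 4×30 + 34×0.5 = 137.0°
Minute hand = 34×6 = 204°
Difference = |137.0 - 204| = 67.0°


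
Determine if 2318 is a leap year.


Rules: divisible by 4 AND (not by 100 OR by 400)
2318 ÷ 4 = 579 remainder 2 → not divisible by 4
Not divisible by 4 → not a leap year

No


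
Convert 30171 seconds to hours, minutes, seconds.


Hours: 30171 ÷ 3600 = 8 remainder 1371
Minutes: 1371 ÷ 60 = 22 remainder 51
Seconds: 51

8h 22m 51s


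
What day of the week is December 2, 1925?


Zeller's congruence:
q=2, m=12, k=25, j=19
h = (2 + ⌊13×13/5⌋ + 25 + ⌊25/4⌋ + ⌊19/4⌋ - 2×19) mod 7
= (2 + 33 + 25 + 6 + 4 - 38) mod 7
= 32 mod 7 = 4
h=4 → Wednesday

Wednesday


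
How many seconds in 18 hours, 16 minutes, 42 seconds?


65802 seconds

Hours: 18 × 3600 = 64800
Minutes: 16 × 60 = 960
Seconds: 42
Total = 64800 + 960 + 42 = 65802


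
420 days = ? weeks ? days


Weeks: 420 ÷ 7 = 60 remainder 0

60 weeks 0 days


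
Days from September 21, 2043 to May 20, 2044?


242 days

From September 21, 2043 to May 20, 2044
Rest of September 2043: 30 - 21 = 9
Full months: October 31, November 30, December 31, January 31, February 2044 29, March 31, April 30
Days into May 2044: 20
Total = 9 + 31 + 30 + 31 + 31 + 29 + 31 + 30 + 20 = 242 days


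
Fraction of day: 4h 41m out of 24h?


Total minutes: 4×60 + 41 = 281
Day = 24×60 = 1440 minutes
Fraction = 281/1440 ≈ 0.1951
As a percentage: 281/1440 × 100 ≈ 19.51%

0.1951 (19.51%)


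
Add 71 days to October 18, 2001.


December 28, 2001

Start: October 18, 2001
Add 71 days
October 18 → November 1: 31 - 18 + 1 = 14 days (71 - 14 = 57 left)
November 1 → December 1: 30 - 1 + 1 = 30 days (57 - 30 = 27 left)
December 1 + 27 = December 28, 2001


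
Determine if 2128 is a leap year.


Rules: divisible by 4 AND (not by 100 OR by 400)
2128 ÷ 4 = 532 exactly → divisible by 4
2128 ÷ 100 = 21 remainder 28 → not divisible by 100
Divisible by 4 but not by 100 → leap year

Yes


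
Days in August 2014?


Month: August (month 8)
August has 31 days

31 days


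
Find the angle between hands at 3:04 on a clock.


Hour hand = 3×30 + 4×0.5 = 92.0°
Minute hand = 4×6 = 24°
Difference = |92.0 - 24| = 68.0°

68.0°


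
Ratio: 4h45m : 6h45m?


Duration 1: 285 minutes
Duration 2: 405 minutes
Ratio = 285:405
GCD = 15
Simplified = 19:27
As a decimal: 19/27 ≈ 0.70

19:27 (0.70)


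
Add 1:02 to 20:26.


Start: 1226 minutes from midnight
Add: 62 minutes
Total: 1288 minutes
Hours: 1288 ÷ 60 = 21 remainder 28

21:28


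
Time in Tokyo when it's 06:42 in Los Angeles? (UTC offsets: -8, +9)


23:42

Time difference = UTC+9 - UTC-8 = +17 hours
New hour = (6 + 17) mod 24
= 23 mod 24 = 23
Minutes unchanged → 23:42


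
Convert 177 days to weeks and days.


25 weeks 2 days

Weeks: 177 ÷ 7 = 25 remainder 2


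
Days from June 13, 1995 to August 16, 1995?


From June 13, 1995 to August 16, 1995
Rest of June 1995: 30 - 13 = 17
Full months: July 31
Days into August 1995: 16
Total = 17 + 31 + 16 = 64 days

64 days


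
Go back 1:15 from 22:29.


Start: 1349 minutes from midnight
Subtract: 75 minutes
Remaining: 1349 - 75 = 1274
Hours: 21, Minutes: 14

21:14


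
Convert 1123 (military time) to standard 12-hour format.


11:23 AM

Hour: 11
11 < 12 → AM


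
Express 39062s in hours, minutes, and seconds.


Hours: 39062 ÷ 3600 = 10 remainder 3062
Minutes: 3062 ÷ 60 = 51 remainder 2
Seconds: 2

10h 51m 2s


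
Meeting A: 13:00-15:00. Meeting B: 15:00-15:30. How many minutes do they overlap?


Meeting A: 780-900 (in minutes from midnight)
Meeting B: 900-930
Overlap start = max(780, 900) = 900
Overlap end = min(900, 930) = 900
Overlap = max(0, 900 - 900) = 0 min

0 minutes


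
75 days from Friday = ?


Wednesday

Start: Friday (index 4)
(4 + 75) mod 7
= 79 mod 7
= 2
Index 2 → Wednesday


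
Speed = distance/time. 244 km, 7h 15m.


Distance: 244 km
Time: 7h 15m = 435 min = 435/60 = 29/4 hours
Speed = 244 ÷ (29/4) = 244 × 4 / 29 = 976/29 ≈ 33.7 km/h

33.7 km/h


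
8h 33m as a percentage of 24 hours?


0.3563 (35.63%)

Total minutes: 8×60 + 33 = 513
Day = 24×60 = 1440 minutes
Fraction = 513/1440 ≈ 0.3563
As a percentage: 513/1440 × 100 ≈ 35.63%


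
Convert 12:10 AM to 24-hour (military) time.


00:10

Input: 12:10 AM
12 AM → 00 (midnight)


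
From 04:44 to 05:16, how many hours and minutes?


0h 32m

End time in minutes: 5×60 + 16 = 316
Start time in minutes: 4×60 + 44 = 284
Difference = 316 - 284 = 32 minutes
= 0 hours 32 minutes


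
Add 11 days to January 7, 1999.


Start: January 7, 1999
Add 11 days
January 7 + 11 = January 18, 1999

January 18, 1999


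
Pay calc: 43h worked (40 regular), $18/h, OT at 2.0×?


$828.00

Regular: 40h × $18 = $720.00
Overtime: 43 - 40 = 3h
OT pay: 3h × $18 × 2.0 = $108.00
Total = $720.00 + $108.00 = $828.00


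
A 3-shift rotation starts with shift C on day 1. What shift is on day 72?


Shifts: A, B, C
Start: C (index 2)
Day 72: (2 + 72 - 1) mod 3
= 73 mod 3
= 1
Index 1 → shift B

Shift B


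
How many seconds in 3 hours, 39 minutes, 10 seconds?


13150 seconds

Hours: 3 × 3600 = 10800
Minutes: 39 × 60 = 2340
Seconds: 10
Total = 10800 + 2340 + 10 = 13150


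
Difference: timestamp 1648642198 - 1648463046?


179152 seconds (49.8 hours / 2.07 days)

Difference = 1648642198 - 1648463046 = 179152 seconds
In hours: 179152 / 3600 ≈ 49.8
In days: 179152 / 86400 ≈ 2.07


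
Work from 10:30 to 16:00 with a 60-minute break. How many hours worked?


Total time = (16×60+0) - (10×60+30)
= 960 - 630 = 330 min
Minus break: 330 - 60 = 270 min
= 4h 30m

4h 30m (270 minutes)


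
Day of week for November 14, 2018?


Zeller's congruence:
q=14, m=11, k=18, j=20
h = (14 + ⌊13×12/5⌋ + 18 + ⌊18/4⌋ + ⌊20/4⌋ - 2×20) mod 7
= (14 + 31 + 18 + 4 + 5 - 40) mod 7
= 32 mod 7 = 4
h=4 → Wednesday

Wednesday


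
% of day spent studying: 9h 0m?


37.5%

Time: 540 minutes
Day: 1440 minutes
Percentage = (540/1440) × 100 = 37.5%


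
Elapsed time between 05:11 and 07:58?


End time in minutes: 7×60 + 58 = 478
Start time in minutes: 5×60 + 11 = 311
Difference = 478 - 311 = 167 minutes
= 2 hours 47 minutes

2h 47m


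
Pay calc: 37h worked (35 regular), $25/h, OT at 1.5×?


Regular: 35h × $25 = $875.00
Overtime: 37 - 35 = 2h
OT pay: 2h × $25 × 1.5 = $75.00
Total = $875.00 + $75.00 = $950.00

$950.00


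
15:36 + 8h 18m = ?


23:54

Start: 936 minutes from midnight
Add: 498 minutes
Total: 1434 minutes
Hours: 1434 ÷ 60 = 23 remainder 54


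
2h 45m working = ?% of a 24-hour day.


Time: 165 minutes
Day: 1440 minutes
Percentage = (165/1440) × 100 ≈ 11.5%

11.5%


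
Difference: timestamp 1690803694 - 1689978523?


825171 seconds (229.2 hours / 9.55 days)

Difference = 1690803694 - 1689978523 = 825171 seconds
In hours: 825171 / 3600 ≈ 229.2
In days: 825171 / 86400 ≈ 9.55


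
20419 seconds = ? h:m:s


Hours: 20419 ÷ 3600 = 5 remainder 2419
Minutes: 2419 ÷ 60 = 40 remainder 19
Seconds: 19

5h 40m 19s


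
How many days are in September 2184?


Month: September (month 9)
September has 30 days

30 days


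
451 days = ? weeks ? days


Weeks: 451 ÷ 7 = 64 remainder 3

64 weeks 3 days


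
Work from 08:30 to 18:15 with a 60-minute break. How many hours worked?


Total time = (18×60+15) - (8×60+30)
= 1095 - 510 = 585 min
Minus break: 585 - 60 = 525 min
= 8h 45m

8h 45m (525 minutes)


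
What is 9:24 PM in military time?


21:24

Input: 9:24 PM
PM: 9 + 12 = 21


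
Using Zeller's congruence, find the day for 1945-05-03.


Zeller's congruence:
q=3, m=5, k=45, j=19
h = (3 + ⌊13×6/5⌋ + 45 + ⌊45/4⌋ + ⌊19/4⌋ - 2×19) mod 7
= (3 + 15 + 45 + 11 + 4 - 38) mod 7
= 40 mod 7 = 5
h=5 → Thursday

Thursday


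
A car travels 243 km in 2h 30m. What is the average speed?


97.2 km/h

Distance: 243 km
Time: 2h 30m = 150 min = 150/60 = 5/2 hours
Speed = 243 ÷ (5/2) = 243 × 2 / 5 = 486/5 = 97.2 km/h


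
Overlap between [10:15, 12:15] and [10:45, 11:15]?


Meeting A: 615-735 (in minutes from midnight)
Meeting B: 645-675
Overlap start = max(615, 645) = 645
Overlap end = min(735, 675) = 675
Overlap = max(0, 675 - 645) = 30 min

30 minutes


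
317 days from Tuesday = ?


Start: Tuesday (index 1)
(1 + 317) mod 7
= 318 mod 7
= 3
Index 3 → Thursday

Thursday


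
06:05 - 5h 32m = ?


Start: 365 minutes from midnight
Subtract: 332 minutes
Remaining: 365 - 332 = 33
Hours: 0, Minutes: 33

00:33


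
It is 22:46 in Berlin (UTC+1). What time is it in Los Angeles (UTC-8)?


Time difference = UTC-8 - UTC+1 = -9 hours
New hour = (22 -9) mod 24
= 13 mod 24 = 13
Minutes unchanged → 13:46

13:46


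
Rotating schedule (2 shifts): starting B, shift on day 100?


Shifts: A, B
Start: B (index 1)
Day 100: (1 + 100 - 1) mod 2
= 100 mod 2
= 0
Index 0 → shift A

Shift A


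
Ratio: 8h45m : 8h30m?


Duration 1: 525 minutes
Duration 2: 510 minutes
Ratio = 525:510
GCD = 15
Simplified = 35:34
As a decimal: 35/34 ≈ 1.03

35:34 (1.03)


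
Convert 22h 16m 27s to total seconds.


Hours: 22 × 3600 = 79200
Minutes: 16 × 60 = 960
Seconds: 27
Total = 79200 + 960 + 27 = 80187

80187 seconds


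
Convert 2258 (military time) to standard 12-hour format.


Hour: 22
22 - 12 = 10 → PM

10:58 PM


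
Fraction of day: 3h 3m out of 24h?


Total minutes: 3×60 + 3 = 183
Day = 24×60 = 1440 minutes
Fraction = 183/1440 ≈ 0.1271
As a percentage: 183/1440 × 100 ≈ 12.71%

0.1271 (12.71%)


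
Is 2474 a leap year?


Rules: divisible by 4 AND (not by 100 OR by 400)
2474 ÷ 4 = 618 remainder 2 → not divisible by 4
Not divisible by 4 → not a leap year

No


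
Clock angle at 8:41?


Hour hand = 8×30 + 41×0.5 = 260.5°
Minute hand = 41×6 = 246°
Difference = |260.5 - 246| = 14.5°

14.5°


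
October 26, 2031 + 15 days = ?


November 10, 2031

Start: October 26, 2031
Add 15 days
October 26 → November 1: 31 - 26 + 1 = 6 days (15 - 6 = 9 left)
November 1 + 9 = November 10, 2031


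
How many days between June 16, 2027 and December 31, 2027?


From June 16, 2027 to December 31, 2027
Rest of June 2027: 30 - 16 = 14
Full months: July 31, August 31, September 30, October 31, November 30
Days into December 2027: 31
Total = 14 + 31 + 31 + 30 + 31 + 30 + 31 = 198 days

198 days


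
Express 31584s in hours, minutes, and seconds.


8h 46m 24s

Hours: 31584 ÷ 3600 = 8 remainder 2784
Minutes: 2784 ÷ 60 = 46 remainder 24
Seconds: 24


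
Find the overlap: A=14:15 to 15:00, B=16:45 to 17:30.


Meeting A: 855-900 (in minutes from midnight)
Meeting B: 1005-1050
Overlap start = max(855, 1005) = 1005
Overlap end = min(900, 1050) = 900
Overlap = max(0, 900 - 1005) = 0 min

0 minutes


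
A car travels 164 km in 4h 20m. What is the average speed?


Distance: 164 km
Time: 4h 20m = 260 min = 260/60 = 13/3 hours
Speed = 164 ÷ (13/3) = 164 × 3 / 13 = 492/13 ≈ 37.8 km/h

37.8 km/h


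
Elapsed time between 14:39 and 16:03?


End time in minutes: 16×60 + 3 = 963
Start time in minutes: 14×60 + 39 = 879
Difference = 963 - 879 = 84 minutes
= 1 hours 24 minutes

1h 24m


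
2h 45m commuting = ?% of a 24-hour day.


11.5%

Time: 165 minutes
Day: 1440 minutes
Percentage = (165/1440) × 100 ≈ 11.5%


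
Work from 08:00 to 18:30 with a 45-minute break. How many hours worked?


9h 45m (585 minutes)

Total time = (18×60+30) - (8×60+0)
= 1110 - 480 = 630 min
Minus break: 630 - 45 = 585 min
= 9h 45m


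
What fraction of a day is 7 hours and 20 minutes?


Total minutes: 7×60 + 20 = 440
Day = 24×60 = 1440 minutes
Fraction = 440/1440 ≈ 0.3056
As a percentage: 440/1440 × 100 ≈ 30.56%

0.3056 (30.56%)


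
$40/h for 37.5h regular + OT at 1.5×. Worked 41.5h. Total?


Regular: 37.5h × $40 = $1500.00
Overtime: 41.5 - 37.5 = 4.0h
OT pay: 4.0h × $40 × 1.5 = $240.00
Total = $1500.00 + $240.00 = $1740.00

$1740.00


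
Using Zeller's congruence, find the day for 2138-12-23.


Tuesday

Zeller's congruence:
q=23, m=12, k=38, j=21
h = (23 + ⌊13×13/5⌋ + 38 + ⌊38/4⌋ + ⌊21/4⌋ - 2×21) mod 7
= (23 + 33 + 38 + 9 + 5 - 42) mod 7
= 66 mod 7 = 3
h=3 → Tuesday


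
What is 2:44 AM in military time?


Input: 2:44 AM
AM hour stays: 2

02:44


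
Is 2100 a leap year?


Rules: divisible by 4 AND (not by 100 OR by 400)
2100 ÷ 4 = 525 exactly → divisible by 4
2100 ÷ 100 = 21 exactly → divisible by 100
2100 ÷ 400 = 5 remainder 100 → not divisible by 400
Divisible by 100 but not by 400 → not a leap year

No


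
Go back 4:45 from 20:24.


15:39

Start: 1224 minutes from midnight
Subtract: 285 minutes
Remaining: 1224 - 285 = 939
Hours: 15, Minutes: 39


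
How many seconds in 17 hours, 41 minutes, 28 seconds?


Hours: 17 × 3600 = 61200
Minutes: 41 × 60 = 2460
Seconds: 28
Total = 61200 + 2460 + 28 = 63688

63688 seconds


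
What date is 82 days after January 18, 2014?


April 10, 2014

Start: January 18, 2014
Add 82 days
January 18 → February 1: 31 - 18 + 1 = 14 days (82 - 14 = 68 left)
February 1 → March 1: 28 - 1 + 1 = 28 days (68 - 28 = 40 left)
March 1 → April 1: 31 - 1 + 1 = 31 days (40 - 31 = 9 left)
April 1 + 9 = April 10, 2014


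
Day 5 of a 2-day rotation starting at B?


Shifts: A, B
Start: B (index 1)
Day 5: (1 + 5 - 1) mod 2
= 5 mod 2
= 1
Index 1 → shift B

Shift B


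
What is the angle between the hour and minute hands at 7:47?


48.5°

Hour hand = 7×30 + 47×0.5 = 233.5°
Minute hand = 47×6 = 282°
Difference = |233.5 - 282| = 48.5°


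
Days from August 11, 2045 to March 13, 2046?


From August 11, 2045 to March 13, 2046
Rest of August 2045: 31 - 11 = 20
Full months: September 30, October 31, November 30, December 31, January 31, February 2046 28
Days into March 2046: 13
Total = 20 + 30 + 31 + 30 + 31 + 31 + 28 + 13 = 214 days

214 days


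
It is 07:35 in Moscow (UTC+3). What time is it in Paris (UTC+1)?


Time difference = UTC+1 - UTC+3 = -2 hours
New hour = (7 -2) mod 24
= 5 mod 24 = 5
Minutes unchanged → 05:35

05:35


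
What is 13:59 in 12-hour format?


Hour: 13
13 - 12 = 1 → PM

1:59 PM


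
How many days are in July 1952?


31 days

Month: July (month 7)
July has 31 days


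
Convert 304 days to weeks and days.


43 weeks 3 days

Weeks: 304 ÷ 7 = 43 remainder 3


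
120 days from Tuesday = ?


Start: Tuesday (index 1)
(1 + 120) mod 7
= 121 mod 7
= 2
Index 2 → Wednesday

Wednesday


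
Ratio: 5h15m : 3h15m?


21:13 (1.62)

Duration 1: 315 minutes
Duration 2: 195 minutes
Ratio = 315:195
GCD = 15
Simplified = 21:13
As a decimal: 21/13 ≈ 1.62


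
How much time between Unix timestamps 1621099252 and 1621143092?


43840 seconds (12.2 hours / 0.51 days)

Difference = 1621143092 - 1621099252 = 43840 seconds
In hours: 43840 / 3600 ≈ 12.2
In days: 43840 / 86400 ≈ 0.51


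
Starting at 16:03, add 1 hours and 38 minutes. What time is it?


Start: 963 minutes from midnight
Add: 98 minutes
Total: 1061 minutes
Hours: 1061 ÷ 60 = 17 remainder 41

17:41


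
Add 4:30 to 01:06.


Start: 66 minutes from midnight
Add: 270 minutes
Total: 336 minutes
Hours: 336 ÷ 60 = 5 remainder 36

05:36


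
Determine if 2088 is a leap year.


Yes

Rules: divisible by 4 AND (not by 100 OR by 400)
2088 ÷ 4 = 522 exactly → divisible by 4
2088 ÷ 100 = 20 remainder 88 → not divisible by 100
Divisible by 4 but not by 100 → leap year


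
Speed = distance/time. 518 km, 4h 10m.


Distance: 518 km
Time: 4h 10m = 250 min = 250/60 = 25/6 hours
Speed = 518 ÷ (25/6) = 518 × 6 / 25 = 3108/25 ≈ 124.3 km/h

124.3 km/h


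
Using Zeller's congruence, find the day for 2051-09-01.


Zeller's congruence:
q=1, m=9, k=51, j=20
h = (1 + ⌊13×10/5⌋ + 51 + ⌊51/4⌋ + ⌊20/4⌋ - 2×20) mod 7
= (1 + 26 + 51 + 12 + 5 - 40) mod 7
= 55 mod 7 = 6
h=6 → Friday

Friday


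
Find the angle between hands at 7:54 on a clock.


87.0°

Hour hand = 7×30 + 54×0.5 = 237.0°
Minute hand = 54×6 = 324°
Difference = |237.0 - 324| = 87.0°


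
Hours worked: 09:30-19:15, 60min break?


Total time = (19×60+15) - (9×60+30)
= 1155 - 570 = 585 min
Minus break: 585 - 60 = 525 min
= 8h 45m

8h 45m (525 minutes)


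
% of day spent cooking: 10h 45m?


44.8%

Time: 645 minutes
Day: 1440 minutes
Percentage = (645/1440) × 100 ≈ 44.8%


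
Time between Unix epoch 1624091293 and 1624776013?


Difference = 1624776013 - 1624091293 = 684720 seconds
In hours: 684720 / 3600 = 190.2
In days: 684720 / 86400 ≈ 7.93

684720 seconds (190.2 hours / 7.93 days)


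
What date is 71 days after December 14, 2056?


Start: December 14, 2056
Add 71 days
December 14 → January 1: 31 - 14 + 1 = 18 days (71 - 18 = 53 left)
January 1 → February 1: 31 - 1 + 1 = 31 days (53 - 31 = 22 left)
February 1 + 22 = February 23, 2057

February 23, 2057


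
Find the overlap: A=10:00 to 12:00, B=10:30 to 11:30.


Meeting A: 600-720 (in minutes from midnight)
Meeting B: 630-690
Overlap start = max(600, 630) = 630
Overlap end = min(720, 690) = 690
Overlap = max(0, 690 - 630) = 60 min

60 minutes


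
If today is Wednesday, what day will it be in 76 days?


Start: Wednesday (index 2)
(2 + 76) mod 7
= 78 mod 7
= 1
Index 1 → Tuesday

Tuesday


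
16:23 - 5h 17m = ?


11:06

Start: 983 minutes from midnight
Subtract: 317 minutes
Remaining: 983 - 317 = 666
Hours: 11, Minutes: 6


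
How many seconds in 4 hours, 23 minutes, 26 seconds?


Hours: 4 × 3600 = 14400
Minutes: 23 × 60 = 1380
Seconds: 26
Total = 14400 + 1380 + 26 = 15806

15806 seconds


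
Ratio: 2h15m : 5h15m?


Duration 1: 135 minutes
Duration 2: 315 minutes
Ratio = 135:315
GCD = 45
Simplified = 3:7
As a decimal: 3/7 ≈ 0.43

3:7 (0.43)


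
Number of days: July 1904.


Month: July (month 7)
July has 31 days

31 days


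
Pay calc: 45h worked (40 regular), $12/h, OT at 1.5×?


$570.00

Regular: 40h × $12 = $480.00
Overtime: 45 - 40 = 5h
OT pay: 5h × $12 × 1.5 = $90.00
Total = $480.00 + $90.00 = $570.00


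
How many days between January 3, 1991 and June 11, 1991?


From January 3, 1991 to June 11, 1991
Rest of January 1991: 31 - 3 = 28
Full months: February 1991 28, March 31, April 30, May 31
Days into June 1991: 11
Total = 28 + 28 + 31 + 30 + 31 + 11 = 159 days

159 days


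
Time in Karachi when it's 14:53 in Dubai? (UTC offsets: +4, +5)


Time difference = UTC+5 - UTC+4 = +1 hours
New hour = (14 + 1) mod 24
= 15 mod 24 = 15
Minutes unchanged → 15:53

15:53


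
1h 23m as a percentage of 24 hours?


0.0576 (5.76%)

Total minutes: 1×60 + 23 = 83
Day = 24×60 = 1440 minutes
Fraction = 83/1440 ≈ 0.0576
As a percentage: 83/1440 × 100 ≈ 5.76%


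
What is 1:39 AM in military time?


Input: 1:39 AM
AM hour stays: 1

01:39


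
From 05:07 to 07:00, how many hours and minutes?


End time in minutes: 7×60 + 0 = 420
Start time in minutes: 5×60 + 7 = 307
Difference = 420 - 307 = 113 minutes
= 1 hours 53 minutes

1h 53m


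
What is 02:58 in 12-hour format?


Hour: 2
2 < 12 → AM

2:58 AM


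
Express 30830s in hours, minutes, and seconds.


Hours: 30830 ÷ 3600 = 8 remainder 2030
Minutes: 2030 ÷ 60 = 33 remainder 50
Seconds: 50

8h 33m 50s


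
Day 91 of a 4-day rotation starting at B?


Shifts: A, B, C, D
Start: B (index 1)
Day 91: (1 + 91 - 1) mod 4
= 91 mod 4
= 3
Index 3 → shift D

Shift D


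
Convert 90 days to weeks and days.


Weeks: 90 ÷ 7 = 12 remainder 6

12 weeks 6 days


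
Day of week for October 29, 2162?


Friday

Zeller's congruence:
q=29, m=10, k=62, j=21
h = (29 + ⌊13×11/5⌋ + 62 + ⌊62/4⌋ + ⌊21/4⌋ - 2×21) mod 7
= (29 + 28 + 62 + 15 + 5 - 42) mod 7
= 97 mod 7 = 6
h=6 → Friday


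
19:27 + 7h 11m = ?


Start: 1167 minutes from midnight
Add: 431 minutes
Total: 1598 minutes
Hours: 1598 ÷ 60 = 26 remainder 38
26 ≥ 24 → 26 - 24 = 2 (next day)

02:38 (next day)


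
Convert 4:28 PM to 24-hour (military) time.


16:28

Input: 4:28 PM
PM: 4 + 12 = 16


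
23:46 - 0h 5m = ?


Start: 1426 minutes from midnight
Subtract: 5 minutes
Remaining: 1426 - 5 = 1421
Hours: 23, Minutes: 41

23:41


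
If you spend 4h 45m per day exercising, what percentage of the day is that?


Time: 285 minutes
Day: 1440 minutes
Percentage = (285/1440) × 100 ≈ 19.8%

19.8%


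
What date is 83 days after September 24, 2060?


Start: September 24, 2060
Add 83 days
September 24 → October 1: 30 - 24 + 1 = 7 days (83 - 7 = 76 left)
October 1 → November 1: 31 - 1 + 1 = 31 days (76 - 31 = 45 left)
November 1 → December 1: 30 - 1 + 1 = 30 days (45 - 30 = 15 left)
December 1 + 15 = December 16, 2060

December 16, 2060


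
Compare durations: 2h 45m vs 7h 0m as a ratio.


11:28 (0.39)

Duration 1: 165 minutes
Duration 2: 420 minutes
Ratio = 165:420
GCD = 15
Simplified = 11:28
As a decimal: 11/28 ≈ 0.39


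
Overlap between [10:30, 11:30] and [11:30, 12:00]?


0 minutes

Meeting A: 630-690 (in minutes from midnight)
Meeting B: 690-720
Overlap start = max(630, 690) = 690
Overlap end = min(690, 720) = 690
Overlap = max(0, 690 - 690) = 0 min


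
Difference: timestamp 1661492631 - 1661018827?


Difference = 1661492631 - 1661018827 = 473804 seconds
In hours: 473804 / 3600 ≈ 131.6
In days: 473804 / 86400 ≈ 5.48

473804 seconds (131.6 hours / 5.48 days)


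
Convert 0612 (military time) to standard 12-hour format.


6:12 AM

Hour: 6
6 < 12 → AM


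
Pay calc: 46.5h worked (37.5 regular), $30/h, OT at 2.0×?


$1665.00

Regular: 37.5h × $30 = $1125.00
Overtime: 46.5 - 37.5 = 9.0h
OT pay: 9.0h × $30 × 2.0 = $540.00
Total = $1125.00 + $540.00 = $1665.00


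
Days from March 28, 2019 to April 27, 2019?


30 days

From March 28, 2019 to April 27, 2019
Rest of March 2019: 31 - 28 = 3
Days into April 2019: 27
Total = 3 + 27 = 30 days


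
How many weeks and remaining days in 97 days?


Weeks: 97 ÷ 7 = 13 remainder 6

13 weeks 6 days


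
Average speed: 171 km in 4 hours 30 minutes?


38.0 km/h

Distance: 171 km
Time: 4h 30m = 270 min = 270/60 = 9/2 hours
Speed = 171 ÷ (9/2) = 171 × 2 / 9 = 342/9 = 38.0 km/h


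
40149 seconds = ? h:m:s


Hours: 40149 ÷ 3600 = 11 remainder 549
Minutes: 549 ÷ 60 = 9 remainder 9
Seconds: 9

11h 9m 9s


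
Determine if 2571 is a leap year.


Rules: divisible by 4 AND (not by 100 OR by 400)
2571 ÷ 4 = 642 remainder 3 → not divisible by 4
Not divisible by 4 → not a leap year

No


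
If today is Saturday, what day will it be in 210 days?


Start: Saturday (index 5)
(5 + 210) mod 7
= 215 mod 7
= 5
Index 5 → Saturday

Saturday


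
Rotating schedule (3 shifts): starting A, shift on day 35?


Shifts: A, B, C
Start: A (index 0)
Day 35: (0 + 35 - 1) mod 3
= 34 mod 3
= 1
Index 1 → shift B

Shift B


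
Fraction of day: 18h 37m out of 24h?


0.7757 (77.57%)

Total minutes: 18×60 + 37 = 1117
Day = 24×60 = 1440 minutes
Fraction = 1117/1440 ≈ 0.7757
As a percentage: 1117/1440 × 100 ≈ 77.57%


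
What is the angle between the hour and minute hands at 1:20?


80.0°

Hour hand = 1×30 + 20×0.5 = 40.0°
Minute hand = 20×6 = 120°
Difference = |40.0 - 120| = 80.0°


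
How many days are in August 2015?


31 days

Month: August (month 8)
August has 31 days


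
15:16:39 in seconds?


Hours: 15 × 3600 = 54000
Minutes: 16 × 60 = 960
Seconds: 39
Total = 54000 + 960 + 39 = 54999

54999 seconds


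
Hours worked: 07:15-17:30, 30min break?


9h 45m (585 minutes)

Total time = (17×60+30) - (7×60+15)
= 1050 - 435 = 615 min
Minus break: 615 - 30 = 585 min
= 9h 45m


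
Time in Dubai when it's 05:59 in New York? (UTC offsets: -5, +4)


14:59

Time difference = UTC+4 - UTC-5 = +9 hours
New hour = (5 + 9) mod 24
= 14 mod 24 = 14
Minutes unchanged → 14:59


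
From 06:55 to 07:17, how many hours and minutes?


End time in minutes: 7×60 + 17 = 437
Start time in minutes: 6×60 + 55 = 415
Difference = 437 - 415 = 22 minutes
= 0 hours 22 minutes

0h 22m


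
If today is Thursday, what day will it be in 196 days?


Thursday

Start: Thursday (index 3)
(3 + 196) mod 7
= 199 mod 7
= 3
Index 3 → Thursday


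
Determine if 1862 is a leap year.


Rules: divisible by 4 AND (not by 100 OR by 400)
1862 ÷ 4 = 465 remainder 2 → not divisible by 4
Not divisible by 4 → not a leap year

No


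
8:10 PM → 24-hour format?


Input: 8:10 PM
PM: 8 + 12 = 20

20:10


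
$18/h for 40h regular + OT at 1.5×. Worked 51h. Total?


$1017.00

Regular: 40h × $18 = $720.00
Overtime: 51 - 40 = 11h
OT pay: 11h × $18 × 1.5 = $297.00
Total = $720.00 + $297.00 = $1017.00


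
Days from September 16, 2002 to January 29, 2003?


From September 16, 2002 to January 29, 2003
Rest of September 2002: 30 - 16 = 14
Full months: October 31, November 30, December 31
Days into January 2003: 29
Total = 14 + 31 + 30 + 31 + 29 = 135 days

135 days


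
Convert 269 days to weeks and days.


38 weeks 3 days

Weeks: 269 ÷ 7 = 38 remainder 3


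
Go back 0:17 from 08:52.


Start: 532 minutes from midnight
Subtract: 17 minutes
Remaining: 532 - 17 = 515
Hours: 8, Minutes: 35

08:35


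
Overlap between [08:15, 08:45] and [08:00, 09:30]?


30 minutes

Meeting A: 495-525 (in minutes from midnight)
Meeting B: 480-570
Overlap start = max(495, 480) = 495
Overlap end = min(525, 570) = 525
Overlap = max(0, 525 - 495) = 30 min


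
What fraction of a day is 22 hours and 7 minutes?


0.9215 (92.15%)

Total minutes: 22×60 + 7 = 1327
Day = 24×60 = 1440 minutes
Fraction = 1327/1440 ≈ 0.9215
As a percentage: 1327/1440 × 100 ≈ 92.15%


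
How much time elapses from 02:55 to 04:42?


1h 47m

End time in minutes: 4×60 + 42 = 282
Start time in minutes: 2×60 + 55 = 175
Difference = 282 - 175 = 107 minutes
= 1 hours 47 minutes


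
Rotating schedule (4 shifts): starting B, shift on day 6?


Shifts: A, B, C, D
Start: B (index 1)
Day 6: (1 + 6 - 1) mod 4
= 6 mod 4
= 2
Index 2 → shift C

Shift C


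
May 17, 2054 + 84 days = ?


August 9, 2054

Start: May 17, 2054
Add 84 days
May 17 → June 1: 31 - 17 + 1 = 15 days (84 - 15 = 69 left)
June 1 → July 1: 30 - 1 + 1 = 30 days (69 - 30 = 39 left)
July 1 → August 1: 31 - 1 + 1 = 31 days (39 - 31 = 8 left)
August 1 + 8 = August 9, 2054


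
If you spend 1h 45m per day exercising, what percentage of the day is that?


7.3%

Time: 105 minutes
Day: 1440 minutes
Percentage = (105/1440) × 100 ≈ 7.3%


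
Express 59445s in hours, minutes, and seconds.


Hours: 59445 ÷ 3600 = 16 remainder 1845
Minutes: 1845 ÷ 60 = 30 remainder 45
Seconds: 45

16h 30m 45s


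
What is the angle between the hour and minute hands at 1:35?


Hour hand = 1×30 + 35×0.5 = 47.5°
Minute hand = 35×6 = 210°
Difference = |47.5 - 210| = 162.5°

162.5°


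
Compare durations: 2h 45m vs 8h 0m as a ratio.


11:32 (0.34)

Duration 1: 165 minutes
Duration 2: 480 minutes
Ratio = 165:480
GCD = 15
Simplified = 11:32
As a decimal: 11/32 ≈ 0.34


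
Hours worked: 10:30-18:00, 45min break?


6h 45m (405 minutes)

Total time = (18×60+0) - (10×60+30)
= 1080 - 630 = 450 min
Minus break: 450 - 45 = 405 min
= 6h 45m


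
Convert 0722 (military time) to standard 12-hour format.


Hour: 7
7 < 12 → AM

7:22 AM


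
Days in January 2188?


31 days

Month: January (month 1)
January has 31 days


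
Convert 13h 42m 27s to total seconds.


Hours: 13 × 3600 = 46800
Minutes: 42 × 60 = 2520
Seconds: 27
Total = 46800 + 2520 + 27 = 49347

49347 seconds


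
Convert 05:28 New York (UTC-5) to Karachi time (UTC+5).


Time difference = UTC+5 - UTC-5 = +10 hours
New hour = (5 + 10) mod 24
= 15 mod 24 = 15
Minutes unchanged → 15:28

15:28


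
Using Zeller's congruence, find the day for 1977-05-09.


Monday

Zeller's congruence:
q=9, m=5, k=77, j=19
h = (9 + ⌊13×6/5⌋ + 77 + ⌊77/4⌋ + ⌊19/4⌋ - 2×19) mod 7
= (9 + 15 + 77 + 19 + 4 - 38) mod 7
= 86 mod 7 = 2
h=2 → Monday


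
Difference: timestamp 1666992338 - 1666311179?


681159 seconds (189.2 hours / 7.88 days)

Difference = 1666992338 - 1666311179 = 681159 seconds
In hours: 681159 / 3600 ≈ 189.2
In days: 681159 / 86400 ≈ 7.88
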